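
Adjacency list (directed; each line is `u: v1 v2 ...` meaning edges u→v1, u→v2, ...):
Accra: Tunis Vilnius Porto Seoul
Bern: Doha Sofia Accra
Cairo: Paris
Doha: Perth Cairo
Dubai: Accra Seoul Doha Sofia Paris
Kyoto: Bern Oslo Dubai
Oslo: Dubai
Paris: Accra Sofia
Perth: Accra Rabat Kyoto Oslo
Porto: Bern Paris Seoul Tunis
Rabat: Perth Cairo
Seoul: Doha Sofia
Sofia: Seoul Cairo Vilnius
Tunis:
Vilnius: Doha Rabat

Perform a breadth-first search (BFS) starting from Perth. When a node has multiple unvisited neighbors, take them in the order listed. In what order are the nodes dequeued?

Perth, Accra, Rabat, Kyoto, Oslo, Tunis, Vilnius, Porto, Seoul, Cairo, Bern, Dubai, Doha, Paris, Sofia

Visit Perth; enqueue Accra, Rabat, Kyoto, Oslo → queue [Accra, Rabat, Kyoto, Oslo]
Visit Accra; enqueue Tunis, Vilnius, Porto, Seoul → queue [Rabat, Kyoto, Oslo, Tunis, Vilnius, Porto, Seoul]
Visit Rabat; enqueue Cairo → queue [Kyoto, Oslo, Tunis, Vilnius, Porto, Seoul, Cairo]
Visit Kyoto; enqueue Bern, Dubai → queue [Oslo, Tunis, Vilnius, Porto, Seoul, Cairo, Bern, Dubai]
Visit Oslo → queue [Tunis, Vilnius, Porto, Seoul, Cairo, Bern, Dubai]
Visit Tunis → queue [Vilnius, Porto, Seoul, Cairo, Bern, Dubai]
Visit Vilnius; enqueue Doha → queue [Porto, Seoul, Cairo, Bern, Dubai, Doha]
Visit Porto; enqueue Paris → queue [Seoul, Cairo, Bern, Dubai, Doha, Paris]
Visit Seoul; enqueue Sofia → queue [Cairo, Bern, Dubai, Doha, Paris, Sofia]
Visit Cairo → queue [Bern, Dubai, Doha, Paris, Sofia]
Visit Bern → queue [Dubai, Doha, Paris, Sofia]
Visit Dubai → queue [Doha, Paris, Sofia]
Visit Doha → queue [Paris, Sofia]
Visit Paris → queue [Sofia]
Visit Sofia → queue []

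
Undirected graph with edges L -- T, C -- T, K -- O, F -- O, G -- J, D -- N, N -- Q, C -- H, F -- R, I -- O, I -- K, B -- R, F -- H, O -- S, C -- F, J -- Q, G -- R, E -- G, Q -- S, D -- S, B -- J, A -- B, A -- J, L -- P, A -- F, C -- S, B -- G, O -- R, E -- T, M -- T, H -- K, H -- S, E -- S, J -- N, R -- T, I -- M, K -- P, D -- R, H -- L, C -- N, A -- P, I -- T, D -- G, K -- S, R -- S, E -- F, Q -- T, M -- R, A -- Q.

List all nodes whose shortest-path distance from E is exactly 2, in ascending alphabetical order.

Level 0: E
Level 1: F, G, S, T
Level 2: A, B, C, D, H, I, J, K, L, M, O, Q, R
Level 3: N, P

A, B, C, D, H, I, J, K, L, M, O, Q, R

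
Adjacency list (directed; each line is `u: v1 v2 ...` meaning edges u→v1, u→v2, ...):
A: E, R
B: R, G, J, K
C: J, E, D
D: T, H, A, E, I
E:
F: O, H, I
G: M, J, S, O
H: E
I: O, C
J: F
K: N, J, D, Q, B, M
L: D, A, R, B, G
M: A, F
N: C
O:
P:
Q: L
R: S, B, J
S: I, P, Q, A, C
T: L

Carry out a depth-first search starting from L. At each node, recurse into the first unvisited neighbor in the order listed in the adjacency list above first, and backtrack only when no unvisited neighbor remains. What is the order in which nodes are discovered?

L, D, T, H, E, A, R, S, I, O, C, J, F, P, Q, B, G, M, K, N

Visit L
L → D
D → T
D → H
H → E
D → A
A → R
R → S
S → I
I → O
I → C
C → J
J → F
S → P
S → Q
R → B
B → G
G → M
B → K
K → N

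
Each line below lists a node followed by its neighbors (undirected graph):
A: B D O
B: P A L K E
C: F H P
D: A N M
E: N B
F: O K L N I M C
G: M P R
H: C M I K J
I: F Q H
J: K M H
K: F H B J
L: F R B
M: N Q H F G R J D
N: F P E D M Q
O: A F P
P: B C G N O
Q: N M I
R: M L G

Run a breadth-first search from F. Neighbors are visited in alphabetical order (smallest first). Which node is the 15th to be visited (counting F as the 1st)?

D

Visit F; enqueue C, I, K, L, M, N, O → queue [C, I, K, L, M, N, O]
Visit C; enqueue H, P → queue [I, K, L, M, N, O, H, P]
Visit I; enqueue Q → queue [K, L, M, N, O, H, P, Q]
Visit K; enqueue B, J → queue [L, M, N, O, H, P, Q, B, J]
Visit L; enqueue R → queue [M, N, O, H, P, Q, B, J, R]
Visit M; enqueue D, G → queue [N, O, H, P, Q, B, J, R, D, G]
Visit N; enqueue E → queue [O, H, P, Q, B, J, R, D, G, E]
Visit O; enqueue A → queue [H, P, Q, B, J, R, D, G, E, A]
Visit H → queue [P, Q, B, J, R, D, G, E, A]
Visit P → queue [Q, B, J, R, D, G, E, A]
Visit Q → queue [B, J, R, D, G, E, A]
Visit B → queue [J, R, D, G, E, A]
Visit J → queue [R, D, G, E, A]
Visit R → queue [D, G, E, A]
Visit D → queue [G, E, A]
Visit G → queue [E, A]
Visit E → queue [A]
Visit A → queue []

Visit order: F, C, I, K, L, M, N, O, H, P, Q, B, J, R, D, G, E, A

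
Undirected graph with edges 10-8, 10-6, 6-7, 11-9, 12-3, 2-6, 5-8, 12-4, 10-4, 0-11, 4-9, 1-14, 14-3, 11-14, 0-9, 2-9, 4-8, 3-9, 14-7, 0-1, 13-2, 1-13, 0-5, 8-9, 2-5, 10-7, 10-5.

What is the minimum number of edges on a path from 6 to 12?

3

Level 0: 6
Level 1: 2, 7, 10
Level 2: 4, 5, 8, 9, 13, 14
Level 3: 0, 1, 3, 11, 12
12 first appears at level 3.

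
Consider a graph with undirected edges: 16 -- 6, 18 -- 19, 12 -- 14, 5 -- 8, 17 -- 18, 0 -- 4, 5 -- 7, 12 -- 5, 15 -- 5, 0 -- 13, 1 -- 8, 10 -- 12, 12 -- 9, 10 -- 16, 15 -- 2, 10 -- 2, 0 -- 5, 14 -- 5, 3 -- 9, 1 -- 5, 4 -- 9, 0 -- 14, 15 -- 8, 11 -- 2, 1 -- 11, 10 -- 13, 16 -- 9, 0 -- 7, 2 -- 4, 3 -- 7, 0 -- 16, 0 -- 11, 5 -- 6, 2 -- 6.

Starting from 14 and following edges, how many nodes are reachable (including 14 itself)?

17

BFS from 14 visits: 14, 0, 5, 12, 4, 7, 11, 13, 16, 1, 6, 8, 15, 9, 10, 2, 3
Reachable nodes: 17 of 20 total.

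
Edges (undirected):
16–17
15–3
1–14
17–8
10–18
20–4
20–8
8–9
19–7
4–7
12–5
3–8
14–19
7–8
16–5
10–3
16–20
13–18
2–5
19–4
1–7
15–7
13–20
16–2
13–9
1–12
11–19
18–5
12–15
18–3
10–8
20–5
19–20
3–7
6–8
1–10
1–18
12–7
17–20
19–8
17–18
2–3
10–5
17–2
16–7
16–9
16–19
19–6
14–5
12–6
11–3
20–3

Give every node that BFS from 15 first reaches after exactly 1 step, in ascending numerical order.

3, 7, 12

Level 0: 15
Level 1: 3, 7, 12
Level 2: 1, 2, 4, 5, 6, 8, 10, 11, 16, 18, 19, 20
Level 3: 9, 13, 14, 17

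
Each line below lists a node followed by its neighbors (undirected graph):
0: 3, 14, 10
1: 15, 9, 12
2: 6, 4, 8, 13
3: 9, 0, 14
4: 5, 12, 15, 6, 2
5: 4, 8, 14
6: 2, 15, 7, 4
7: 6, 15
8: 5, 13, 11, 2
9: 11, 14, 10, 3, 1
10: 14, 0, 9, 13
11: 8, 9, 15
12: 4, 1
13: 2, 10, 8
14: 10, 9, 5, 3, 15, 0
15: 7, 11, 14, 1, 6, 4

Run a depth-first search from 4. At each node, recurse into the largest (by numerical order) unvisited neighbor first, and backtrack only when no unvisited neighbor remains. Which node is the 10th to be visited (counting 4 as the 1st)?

Visit 4
4 → 15
15 → 14
14 → 10
10 → 13
13 → 8
8 → 11
11 → 9
9 → 3
3 → 0
9 → 1
1 → 12
8 → 5
8 → 2
2 → 6
6 → 7

Visit order: 4, 15, 14, 10, 13, 8, 11, 9, 3, 0, 1, 12, 5, 2, 6, 7

0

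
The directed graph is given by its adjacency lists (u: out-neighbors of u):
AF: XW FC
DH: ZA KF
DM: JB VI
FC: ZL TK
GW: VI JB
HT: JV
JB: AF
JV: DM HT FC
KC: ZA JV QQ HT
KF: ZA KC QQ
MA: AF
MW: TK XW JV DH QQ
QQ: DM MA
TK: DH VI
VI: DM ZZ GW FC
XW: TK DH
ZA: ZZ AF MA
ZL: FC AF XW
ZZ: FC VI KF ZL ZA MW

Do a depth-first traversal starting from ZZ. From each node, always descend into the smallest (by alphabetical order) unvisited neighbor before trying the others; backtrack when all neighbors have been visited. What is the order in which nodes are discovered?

ZZ → FC → TK → DH → KF → KC → HT → JV → DM → JB → AF → XW → VI → GW → QQ → MA → ZA → ZL → MW

Visit ZZ
ZZ → FC
FC → TK
TK → DH
DH → KF
KF → KC
KC → HT
HT → JV
JV → DM
DM → JB
JB → AF
AF → XW
DM → VI
VI → GW
KC → QQ
QQ → MA
KC → ZA
FC → ZL
ZZ → MW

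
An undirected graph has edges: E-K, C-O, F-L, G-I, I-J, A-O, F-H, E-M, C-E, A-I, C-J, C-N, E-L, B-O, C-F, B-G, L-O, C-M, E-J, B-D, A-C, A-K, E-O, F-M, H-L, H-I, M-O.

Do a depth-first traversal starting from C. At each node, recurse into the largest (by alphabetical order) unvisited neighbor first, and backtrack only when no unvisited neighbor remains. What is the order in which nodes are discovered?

C -> O -> M -> F -> L -> H -> I -> J -> E -> K -> A -> G -> B -> D -> N

Visit C
C → O
O → M
M → F
F → L
L → H
H → I
I → J
J → E
E → K
K → A
I → G
G → B
B → D
C → N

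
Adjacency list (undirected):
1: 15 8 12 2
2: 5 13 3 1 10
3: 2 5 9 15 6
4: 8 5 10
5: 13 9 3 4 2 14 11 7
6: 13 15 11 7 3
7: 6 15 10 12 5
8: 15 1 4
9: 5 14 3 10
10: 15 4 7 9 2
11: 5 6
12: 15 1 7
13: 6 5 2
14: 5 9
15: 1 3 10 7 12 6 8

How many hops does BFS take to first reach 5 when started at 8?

2

Level 0: 8
Level 1: 1, 4, 15
Level 2: 2, 3, 5, 6, 7, 10, 12
Level 3: 9, 11, 13, 14
5 first appears at level 2.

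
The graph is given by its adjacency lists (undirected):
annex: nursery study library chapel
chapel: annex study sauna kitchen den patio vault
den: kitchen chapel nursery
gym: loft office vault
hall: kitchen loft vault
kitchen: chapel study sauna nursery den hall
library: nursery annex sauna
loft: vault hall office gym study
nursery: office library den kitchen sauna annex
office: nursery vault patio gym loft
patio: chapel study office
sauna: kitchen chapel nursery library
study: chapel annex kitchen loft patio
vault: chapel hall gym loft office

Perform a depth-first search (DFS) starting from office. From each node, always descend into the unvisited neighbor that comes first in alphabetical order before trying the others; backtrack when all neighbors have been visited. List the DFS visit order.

office, gym, loft, hall, kitchen, chapel, annex, library, nursery, den, sauna, study, patio, vault

Visit office
office → gym
gym → loft
loft → hall
hall → kitchen
kitchen → chapel
chapel → annex
annex → library
library → nursery
nursery → den
nursery → sauna
annex → study
study → patio
chapel → vault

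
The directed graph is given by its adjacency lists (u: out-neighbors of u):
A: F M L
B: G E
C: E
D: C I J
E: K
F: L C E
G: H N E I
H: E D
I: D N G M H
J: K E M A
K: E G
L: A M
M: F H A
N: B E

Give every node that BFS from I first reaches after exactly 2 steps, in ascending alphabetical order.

A, B, C, E, F, J

Level 0: I
Level 1: D, G, H, M, N
Level 2: A, B, C, E, F, J
Level 3: K, L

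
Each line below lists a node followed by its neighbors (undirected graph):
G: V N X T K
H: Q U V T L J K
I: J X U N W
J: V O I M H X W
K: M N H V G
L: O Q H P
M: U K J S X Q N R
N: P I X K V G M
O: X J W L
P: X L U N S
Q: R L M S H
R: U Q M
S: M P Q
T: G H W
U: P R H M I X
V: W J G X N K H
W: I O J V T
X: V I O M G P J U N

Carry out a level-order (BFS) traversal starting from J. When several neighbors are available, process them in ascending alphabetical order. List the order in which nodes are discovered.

Visit J; enqueue H, I, M, O, V, W, X → queue [H, I, M, O, V, W, X]
Visit H; enqueue K, L, Q, T, U → queue [I, M, O, V, W, X, K, L, Q, T, U]
Visit I; enqueue N → queue [M, O, V, W, X, K, L, Q, T, U, N]
Visit M; enqueue R, S → queue [O, V, W, X, K, L, Q, T, U, N, R, S]
Visit O → queue [V, W, X, K, L, Q, T, U, N, R, S]
Visit V; enqueue G → queue [W, X, K, L, Q, T, U, N, R, S, G]
Visit W → queue [X, K, L, Q, T, U, N, R, S, G]
Visit X; enqueue P → queue [K, L, Q, T, U, N, R, S, G, P]
Visit K → queue [L, Q, T, U, N, R, S, G, P]
Visit L → queue [Q, T, U, N, R, S, G, P]
Visit Q → queue [T, U, N, R, S, G, P]
Visit T → queue [U, N, R, S, G, P]
Visit U → queue [N, R, S, G, P]
Visit N → queue [R, S, G, P]
Visit R → queue [S, G, P]
Visit S → queue [G, P]
Visit G → queue [P]
Visit P → queue []

J, H, I, M, O, V, W, X, K, L, Q, T, U, N, R, S, G, P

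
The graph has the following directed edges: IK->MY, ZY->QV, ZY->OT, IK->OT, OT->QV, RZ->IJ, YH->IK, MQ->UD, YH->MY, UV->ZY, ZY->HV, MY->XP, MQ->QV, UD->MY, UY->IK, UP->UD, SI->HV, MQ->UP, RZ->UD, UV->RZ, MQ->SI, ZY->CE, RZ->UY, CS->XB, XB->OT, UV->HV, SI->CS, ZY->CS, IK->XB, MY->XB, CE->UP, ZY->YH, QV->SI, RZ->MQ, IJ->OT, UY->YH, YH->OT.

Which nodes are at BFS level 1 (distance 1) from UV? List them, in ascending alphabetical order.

HV, RZ, ZY

Level 0: UV
Level 1: HV, RZ, ZY
Level 2: CE, CS, IJ, MQ, OT, QV, UD, UY, YH
Level 3: IK, MY, SI, UP, XB
Level 4: XP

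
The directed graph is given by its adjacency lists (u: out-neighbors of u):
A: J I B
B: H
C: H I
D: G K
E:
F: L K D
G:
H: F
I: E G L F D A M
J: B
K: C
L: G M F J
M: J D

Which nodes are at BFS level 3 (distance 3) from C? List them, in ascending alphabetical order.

Level 0: C
Level 1: H, I
Level 2: A, D, E, F, G, L, M
Level 3: B, J, K

B, J, K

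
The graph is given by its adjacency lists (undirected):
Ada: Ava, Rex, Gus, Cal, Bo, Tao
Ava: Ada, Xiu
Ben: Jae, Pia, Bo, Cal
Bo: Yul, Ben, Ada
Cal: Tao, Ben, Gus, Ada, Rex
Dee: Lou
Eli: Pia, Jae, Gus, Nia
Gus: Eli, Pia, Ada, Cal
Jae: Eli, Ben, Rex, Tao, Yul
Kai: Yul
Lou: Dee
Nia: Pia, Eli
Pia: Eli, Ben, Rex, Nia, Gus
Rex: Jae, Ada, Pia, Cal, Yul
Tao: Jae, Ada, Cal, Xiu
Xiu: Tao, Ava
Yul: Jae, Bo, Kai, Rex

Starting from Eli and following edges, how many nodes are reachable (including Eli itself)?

15

BFS from Eli visits: Eli, Pia, Jae, Gus, Nia, Ben, Rex, Tao, Yul, Ada, Cal, Bo, Xiu, Kai, Ava
Reachable nodes: 15 of 17 total.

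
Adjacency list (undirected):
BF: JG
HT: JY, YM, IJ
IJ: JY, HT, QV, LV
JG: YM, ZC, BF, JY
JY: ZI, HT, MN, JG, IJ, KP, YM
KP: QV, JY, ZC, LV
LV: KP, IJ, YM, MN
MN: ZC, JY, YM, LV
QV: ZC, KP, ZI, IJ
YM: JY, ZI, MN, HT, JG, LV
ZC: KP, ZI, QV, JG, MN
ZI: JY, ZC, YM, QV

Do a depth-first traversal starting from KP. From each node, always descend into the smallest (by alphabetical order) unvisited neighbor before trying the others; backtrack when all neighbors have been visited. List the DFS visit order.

Visit KP
KP → JY
JY → HT
HT → IJ
IJ → LV
LV → MN
MN → YM
YM → JG
JG → BF
JG → ZC
ZC → QV
QV → ZI

KP, JY, HT, IJ, LV, MN, YM, JG, BF, ZC, QV, ZI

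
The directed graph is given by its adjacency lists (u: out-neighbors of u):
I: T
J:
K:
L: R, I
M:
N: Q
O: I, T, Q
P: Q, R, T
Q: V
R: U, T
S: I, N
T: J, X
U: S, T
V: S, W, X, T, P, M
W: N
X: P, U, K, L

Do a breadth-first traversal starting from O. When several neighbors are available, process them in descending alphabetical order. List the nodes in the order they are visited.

O T Q I X J V U P L K W S M R N

Visit O; enqueue T, Q, I → queue [T, Q, I]
Visit T; enqueue X, J → queue [Q, I, X, J]
Visit Q; enqueue V → queue [I, X, J, V]
Visit I → queue [X, J, V]
Visit X; enqueue U, P, L, K → queue [J, V, U, P, L, K]
Visit J → queue [V, U, P, L, K]
Visit V; enqueue W, S, M → queue [U, P, L, K, W, S, M]
Visit U → queue [P, L, K, W, S, M]
Visit P; enqueue R → queue [L, K, W, S, M, R]
Visit L → queue [K, W, S, M, R]
Visit K → queue [W, S, M, R]
Visit W; enqueue N → queue [S, M, R, N]
Visit S → queue [M, R, N]
Visit M → queue [R, N]
Visit R → queue [N]
Visit N → queue []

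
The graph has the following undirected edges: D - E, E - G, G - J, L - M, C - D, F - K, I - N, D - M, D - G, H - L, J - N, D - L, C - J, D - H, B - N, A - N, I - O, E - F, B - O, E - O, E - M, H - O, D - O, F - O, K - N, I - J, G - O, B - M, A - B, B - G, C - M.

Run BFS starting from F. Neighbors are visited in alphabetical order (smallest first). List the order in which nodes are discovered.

Visit F; enqueue E, K, O → queue [E, K, O]
Visit E; enqueue D, G, M → queue [K, O, D, G, M]
Visit K; enqueue N → queue [O, D, G, M, N]
Visit O; enqueue B, H, I → queue [D, G, M, N, B, H, I]
Visit D; enqueue C, L → queue [G, M, N, B, H, I, C, L]
Visit G; enqueue J → queue [M, N, B, H, I, C, L, J]
Visit M → queue [N, B, H, I, C, L, J]
Visit N; enqueue A → queue [B, H, I, C, L, J, A]
Visit B → queue [H, I, C, L, J, A]
Visit H → queue [I, C, L, J, A]
Visit I → queue [C, L, J, A]
Visit C → queue [L, J, A]
Visit L → queue [J, A]
Visit J → queue [A]
Visit A → queue []

F E K O D G M N B H I C L J A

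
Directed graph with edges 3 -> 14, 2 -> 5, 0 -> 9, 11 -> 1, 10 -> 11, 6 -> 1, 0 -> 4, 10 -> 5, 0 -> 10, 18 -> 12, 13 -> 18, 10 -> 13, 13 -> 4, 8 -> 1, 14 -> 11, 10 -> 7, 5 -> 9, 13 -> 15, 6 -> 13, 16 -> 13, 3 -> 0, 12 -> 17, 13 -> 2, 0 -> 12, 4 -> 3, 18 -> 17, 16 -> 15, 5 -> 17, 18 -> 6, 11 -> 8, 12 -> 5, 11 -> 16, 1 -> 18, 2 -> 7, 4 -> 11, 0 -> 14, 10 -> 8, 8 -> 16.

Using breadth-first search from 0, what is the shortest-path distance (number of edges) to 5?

2

Level 0: 0
Level 1: 4, 9, 10, 12, 14
Level 2: 3, 5, 7, 8, 11, 13, 17
Level 3: 1, 2, 15, 16, 18
Level 4: 6
5 first appears at level 2.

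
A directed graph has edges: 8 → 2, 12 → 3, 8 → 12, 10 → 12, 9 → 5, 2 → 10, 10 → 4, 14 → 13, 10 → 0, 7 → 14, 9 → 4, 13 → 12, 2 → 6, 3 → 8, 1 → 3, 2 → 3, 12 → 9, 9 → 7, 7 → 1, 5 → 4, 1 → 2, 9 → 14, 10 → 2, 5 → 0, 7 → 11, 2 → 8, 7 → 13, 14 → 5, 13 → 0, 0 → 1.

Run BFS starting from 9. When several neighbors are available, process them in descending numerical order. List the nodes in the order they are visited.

Visit 9; enqueue 14, 7, 5, 4 → queue [14, 7, 5, 4]
Visit 14; enqueue 13 → queue [7, 5, 4, 13]
Visit 7; enqueue 11, 1 → queue [5, 4, 13, 11, 1]
Visit 5; enqueue 0 → queue [4, 13, 11, 1, 0]
Visit 4 → queue [13, 11, 1, 0]
Visit 13; enqueue 12 → queue [11, 1, 0, 12]
Visit 11 → queue [1, 0, 12]
Visit 1; enqueue 3, 2 → queue [0, 12, 3, 2]
Visit 0 → queue [12, 3, 2]
Visit 12 → queue [3, 2]
Visit 3; enqueue 8 → queue [2, 8]
Visit 2; enqueue 10, 6 → queue [8, 10, 6]
Visit 8 → queue [10, 6]
Visit 10 → queue [6]
Visit 6 → queue []

9, 14, 7, 5, 4, 13, 11, 1, 0, 12, 3, 2, 8, 10, 6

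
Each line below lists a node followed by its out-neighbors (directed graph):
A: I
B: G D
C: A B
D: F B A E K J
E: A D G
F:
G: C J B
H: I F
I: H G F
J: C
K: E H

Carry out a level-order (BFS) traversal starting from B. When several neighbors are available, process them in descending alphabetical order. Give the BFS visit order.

Visit B; enqueue G, D → queue [G, D]
Visit G; enqueue J, C → queue [D, J, C]
Visit D; enqueue K, F, E, A → queue [J, C, K, F, E, A]
Visit J → queue [C, K, F, E, A]
Visit C → queue [K, F, E, A]
Visit K; enqueue H → queue [F, E, A, H]
Visit F → queue [E, A, H]
Visit E → queue [A, H]
Visit A; enqueue I → queue [H, I]
Visit H → queue [I]
Visit I → queue []

B G D J C K F E A H I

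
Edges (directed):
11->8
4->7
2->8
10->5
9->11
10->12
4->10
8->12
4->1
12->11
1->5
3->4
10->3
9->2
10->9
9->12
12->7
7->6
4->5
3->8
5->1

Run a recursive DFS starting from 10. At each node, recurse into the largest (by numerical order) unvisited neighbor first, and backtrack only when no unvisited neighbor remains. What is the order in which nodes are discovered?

Visit 10
10 → 12
12 → 11
11 → 8
12 → 7
7 → 6
10 → 9
9 → 2
10 → 5
5 → 1
10 → 3
3 → 4

10 → 12 → 11 → 8 → 7 → 6 → 9 → 2 → 5 → 1 → 3 → 4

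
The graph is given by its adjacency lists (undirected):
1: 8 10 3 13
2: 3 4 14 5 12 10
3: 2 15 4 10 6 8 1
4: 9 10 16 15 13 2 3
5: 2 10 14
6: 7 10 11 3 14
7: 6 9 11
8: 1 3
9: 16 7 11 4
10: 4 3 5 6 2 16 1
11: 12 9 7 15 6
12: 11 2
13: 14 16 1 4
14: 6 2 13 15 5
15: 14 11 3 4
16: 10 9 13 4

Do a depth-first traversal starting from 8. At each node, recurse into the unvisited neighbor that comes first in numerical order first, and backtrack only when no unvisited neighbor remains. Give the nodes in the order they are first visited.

Visit 8
8 → 1
1 → 3
3 → 2
2 → 4
4 → 9
9 → 7
7 → 6
6 → 10
10 → 5
5 → 14
14 → 13
13 → 16
14 → 15
15 → 11
11 → 12

8, 1, 3, 2, 4, 9, 7, 6, 10, 5, 14, 13, 16, 15, 11, 12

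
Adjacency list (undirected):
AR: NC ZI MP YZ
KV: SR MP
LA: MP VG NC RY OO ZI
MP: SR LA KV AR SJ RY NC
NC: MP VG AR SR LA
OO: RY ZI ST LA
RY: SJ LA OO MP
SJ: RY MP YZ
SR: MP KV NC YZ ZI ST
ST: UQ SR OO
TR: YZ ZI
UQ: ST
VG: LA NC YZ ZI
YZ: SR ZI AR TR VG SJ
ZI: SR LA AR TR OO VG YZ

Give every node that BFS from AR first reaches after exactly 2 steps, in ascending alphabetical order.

KV, LA, OO, RY, SJ, SR, TR, VG

Level 0: AR
Level 1: MP, NC, YZ, ZI
Level 2: KV, LA, OO, RY, SJ, SR, TR, VG
Level 3: ST
Level 4: UQ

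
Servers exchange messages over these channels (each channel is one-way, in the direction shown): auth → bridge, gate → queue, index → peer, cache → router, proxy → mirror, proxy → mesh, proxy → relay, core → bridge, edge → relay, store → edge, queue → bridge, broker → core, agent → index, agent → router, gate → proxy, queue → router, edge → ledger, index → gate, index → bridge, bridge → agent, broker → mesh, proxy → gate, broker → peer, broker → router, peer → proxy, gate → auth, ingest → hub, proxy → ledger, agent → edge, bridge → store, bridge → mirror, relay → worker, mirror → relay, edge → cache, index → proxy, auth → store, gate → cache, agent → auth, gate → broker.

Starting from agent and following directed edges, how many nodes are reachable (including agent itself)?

19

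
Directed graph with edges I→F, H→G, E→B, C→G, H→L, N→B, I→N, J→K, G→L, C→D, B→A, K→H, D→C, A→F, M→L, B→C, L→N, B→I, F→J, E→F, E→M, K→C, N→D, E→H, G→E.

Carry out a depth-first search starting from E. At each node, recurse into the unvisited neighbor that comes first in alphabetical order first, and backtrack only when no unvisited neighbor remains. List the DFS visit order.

Visit E
E → B
B → A
A → F
F → J
J → K
K → C
C → D
C → G
G → L
L → N
K → H
B → I
E → M

E, B, A, F, J, K, C, D, G, L, N, H, I, M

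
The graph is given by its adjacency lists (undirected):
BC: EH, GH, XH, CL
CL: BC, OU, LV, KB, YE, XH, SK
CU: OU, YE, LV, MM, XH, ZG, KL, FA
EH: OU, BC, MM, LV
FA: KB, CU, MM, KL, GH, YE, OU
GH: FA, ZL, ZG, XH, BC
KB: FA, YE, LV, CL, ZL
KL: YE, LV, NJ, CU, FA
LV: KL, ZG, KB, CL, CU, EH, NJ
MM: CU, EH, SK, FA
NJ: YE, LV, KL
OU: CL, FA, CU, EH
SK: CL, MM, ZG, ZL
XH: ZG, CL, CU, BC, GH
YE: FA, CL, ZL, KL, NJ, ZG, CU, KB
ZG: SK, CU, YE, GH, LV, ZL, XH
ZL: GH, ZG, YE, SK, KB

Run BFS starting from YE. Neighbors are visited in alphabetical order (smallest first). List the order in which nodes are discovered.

Visit YE; enqueue CL, CU, FA, KB, KL, NJ, ZG, ZL → queue [CL, CU, FA, KB, KL, NJ, ZG, ZL]
Visit CL; enqueue BC, LV, OU, SK, XH → queue [CU, FA, KB, KL, NJ, ZG, ZL, BC, LV, OU, SK, XH]
Visit CU; enqueue MM → queue [FA, KB, KL, NJ, ZG, ZL, BC, LV, OU, SK, XH, MM]
Visit FA; enqueue GH → queue [KB, KL, NJ, ZG, ZL, BC, LV, OU, SK, XH, MM, GH]
Visit KB → queue [KL, NJ, ZG, ZL, BC, LV, OU, SK, XH, MM, GH]
Visit KL → queue [NJ, ZG, ZL, BC, LV, OU, SK, XH, MM, GH]
Visit NJ → queue [ZG, ZL, BC, LV, OU, SK, XH, MM, GH]
Visit ZG → queue [ZL, BC, LV, OU, SK, XH, MM, GH]
Visit ZL → queue [BC, LV, OU, SK, XH, MM, GH]
Visit BC; enqueue EH → queue [LV, OU, SK, XH, MM, GH, EH]
Visit LV → queue [OU, SK, XH, MM, GH, EH]
Visit OU → queue [SK, XH, MM, GH, EH]
Visit SK → queue [XH, MM, GH, EH]
Visit XH → queue [MM, GH, EH]
Visit MM → queue [GH, EH]
Visit GH → queue [EH]
Visit EH → queue []

YE, CL, CU, FA, KB, KL, NJ, ZG, ZL, BC, LV, OU, SK, XH, MM, GH, EH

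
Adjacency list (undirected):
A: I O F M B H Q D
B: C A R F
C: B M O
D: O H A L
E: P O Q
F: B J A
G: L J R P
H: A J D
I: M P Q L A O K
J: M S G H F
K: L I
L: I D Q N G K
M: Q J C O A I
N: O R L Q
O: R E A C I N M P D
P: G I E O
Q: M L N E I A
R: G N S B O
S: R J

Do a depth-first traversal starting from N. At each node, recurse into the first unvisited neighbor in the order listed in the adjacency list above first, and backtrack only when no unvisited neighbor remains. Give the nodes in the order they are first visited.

N, O, R, G, L, I, M, Q, E, P, A, F, B, C, J, S, H, D, K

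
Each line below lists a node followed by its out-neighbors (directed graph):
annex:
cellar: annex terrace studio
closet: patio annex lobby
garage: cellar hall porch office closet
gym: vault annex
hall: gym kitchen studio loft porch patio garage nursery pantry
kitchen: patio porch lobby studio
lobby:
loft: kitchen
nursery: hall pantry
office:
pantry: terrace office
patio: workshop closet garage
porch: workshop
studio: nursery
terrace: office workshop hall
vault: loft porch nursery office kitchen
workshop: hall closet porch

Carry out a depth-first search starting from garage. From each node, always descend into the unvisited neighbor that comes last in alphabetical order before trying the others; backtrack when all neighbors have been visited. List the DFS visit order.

garage -> porch -> workshop -> hall -> studio -> nursery -> pantry -> terrace -> office -> patio -> closet -> lobby -> annex -> loft -> kitchen -> gym -> vault -> cellar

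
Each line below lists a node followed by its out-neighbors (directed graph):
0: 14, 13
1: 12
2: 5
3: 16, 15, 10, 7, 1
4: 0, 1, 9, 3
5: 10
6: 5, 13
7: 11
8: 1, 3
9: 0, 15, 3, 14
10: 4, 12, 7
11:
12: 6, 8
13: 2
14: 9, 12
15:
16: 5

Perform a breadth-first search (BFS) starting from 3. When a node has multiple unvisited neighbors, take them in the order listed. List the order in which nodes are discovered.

3 16 15 10 7 1 5 4 12 11 0 9 6 8 14 13 2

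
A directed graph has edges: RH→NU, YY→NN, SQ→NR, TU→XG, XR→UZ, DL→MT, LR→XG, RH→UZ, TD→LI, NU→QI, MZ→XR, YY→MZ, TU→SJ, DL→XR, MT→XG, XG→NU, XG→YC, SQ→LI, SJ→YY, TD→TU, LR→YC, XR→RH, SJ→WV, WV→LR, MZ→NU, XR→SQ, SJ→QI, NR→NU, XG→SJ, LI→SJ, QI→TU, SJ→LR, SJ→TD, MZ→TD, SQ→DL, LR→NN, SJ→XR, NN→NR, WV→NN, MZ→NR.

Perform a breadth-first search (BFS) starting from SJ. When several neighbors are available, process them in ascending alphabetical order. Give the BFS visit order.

Visit SJ; enqueue LR, QI, TD, WV, XR, YY → queue [LR, QI, TD, WV, XR, YY]
Visit LR; enqueue NN, XG, YC → queue [QI, TD, WV, XR, YY, NN, XG, YC]
Visit QI; enqueue TU → queue [TD, WV, XR, YY, NN, XG, YC, TU]
Visit TD; enqueue LI → queue [WV, XR, YY, NN, XG, YC, TU, LI]
Visit WV → queue [XR, YY, NN, XG, YC, TU, LI]
Visit XR; enqueue RH, SQ, UZ → queue [YY, NN, XG, YC, TU, LI, RH, SQ, UZ]
Visit YY; enqueue MZ → queue [NN, XG, YC, TU, LI, RH, SQ, UZ, MZ]
Visit NN; enqueue NR → queue [XG, YC, TU, LI, RH, SQ, UZ, MZ, NR]
Visit XG; enqueue NU → queue [YC, TU, LI, RH, SQ, UZ, MZ, NR, NU]
Visit YC → queue [TU, LI, RH, SQ, UZ, MZ, NR, NU]
Visit TU → queue [LI, RH, SQ, UZ, MZ, NR, NU]
Visit LI → queue [RH, SQ, UZ, MZ, NR, NU]
Visit RH → queue [SQ, UZ, MZ, NR, NU]
Visit SQ; enqueue DL → queue [UZ, MZ, NR, NU, DL]
Visit UZ → queue [MZ, NR, NU, DL]
Visit MZ → queue [NR, NU, DL]
Visit NR → queue [NU, DL]
Visit NU → queue [DL]
Visit DL; enqueue MT → queue [MT]
Visit MT → queue []

SJ → LR → QI → TD → WV → XR → YY → NN → XG → YC → TU → LI → RH → SQ → UZ → MZ → NR → NU → DL → MT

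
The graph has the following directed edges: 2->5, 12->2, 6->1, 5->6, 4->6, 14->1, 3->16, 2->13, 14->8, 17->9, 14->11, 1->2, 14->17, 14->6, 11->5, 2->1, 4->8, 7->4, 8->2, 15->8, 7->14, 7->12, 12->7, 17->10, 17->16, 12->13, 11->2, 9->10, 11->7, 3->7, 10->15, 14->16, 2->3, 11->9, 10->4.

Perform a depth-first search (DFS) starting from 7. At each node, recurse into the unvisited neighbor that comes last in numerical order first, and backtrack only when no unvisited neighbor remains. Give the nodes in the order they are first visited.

7 14 17 16 10 15 8 2 13 5 6 1 3 4 9 11 12

Visit 7
7 → 14
14 → 17
17 → 16
17 → 10
10 → 15
15 → 8
8 → 2
2 → 13
2 → 5
5 → 6
6 → 1
2 → 3
10 → 4
17 → 9
14 → 11
7 → 12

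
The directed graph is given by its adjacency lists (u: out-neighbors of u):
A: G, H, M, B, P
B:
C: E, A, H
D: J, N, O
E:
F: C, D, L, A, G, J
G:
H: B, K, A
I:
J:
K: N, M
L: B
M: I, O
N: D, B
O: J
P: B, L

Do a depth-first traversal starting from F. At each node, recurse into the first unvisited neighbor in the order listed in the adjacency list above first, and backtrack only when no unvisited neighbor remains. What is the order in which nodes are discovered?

F -> C -> E -> A -> G -> H -> B -> K -> N -> D -> J -> O -> M -> I -> P -> L

Visit F
F → C
C → E
C → A
A → G
A → H
H → B
H → K
K → N
N → D
D → J
D → O
K → M
M → I
A → P
P → L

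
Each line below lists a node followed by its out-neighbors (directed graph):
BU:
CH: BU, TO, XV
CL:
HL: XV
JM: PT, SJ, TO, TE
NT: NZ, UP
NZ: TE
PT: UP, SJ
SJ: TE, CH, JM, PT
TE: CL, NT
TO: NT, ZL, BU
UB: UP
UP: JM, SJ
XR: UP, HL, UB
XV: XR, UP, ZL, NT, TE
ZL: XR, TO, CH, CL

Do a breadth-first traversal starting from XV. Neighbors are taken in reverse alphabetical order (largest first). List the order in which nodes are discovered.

XV, ZL, XR, UP, TE, NT, TO, CL, CH, UB, HL, SJ, JM, NZ, BU, PT

Visit XV; enqueue ZL, XR, UP, TE, NT → queue [ZL, XR, UP, TE, NT]
Visit ZL; enqueue TO, CL, CH → queue [XR, UP, TE, NT, TO, CL, CH]
Visit XR; enqueue UB, HL → queue [UP, TE, NT, TO, CL, CH, UB, HL]
Visit UP; enqueue SJ, JM → queue [TE, NT, TO, CL, CH, UB, HL, SJ, JM]
Visit TE → queue [NT, TO, CL, CH, UB, HL, SJ, JM]
Visit NT; enqueue NZ → queue [TO, CL, CH, UB, HL, SJ, JM, NZ]
Visit TO; enqueue BU → queue [CL, CH, UB, HL, SJ, JM, NZ, BU]
Visit CL → queue [CH, UB, HL, SJ, JM, NZ, BU]
Visit CH → queue [UB, HL, SJ, JM, NZ, BU]
Visit UB → queue [HL, SJ, JM, NZ, BU]
Visit HL → queue [SJ, JM, NZ, BU]
Visit SJ; enqueue PT → queue [JM, NZ, BU, PT]
Visit JM → queue [NZ, BU, PT]
Visit NZ → queue [BU, PT]
Visit BU → queue [PT]
Visit PT → queue []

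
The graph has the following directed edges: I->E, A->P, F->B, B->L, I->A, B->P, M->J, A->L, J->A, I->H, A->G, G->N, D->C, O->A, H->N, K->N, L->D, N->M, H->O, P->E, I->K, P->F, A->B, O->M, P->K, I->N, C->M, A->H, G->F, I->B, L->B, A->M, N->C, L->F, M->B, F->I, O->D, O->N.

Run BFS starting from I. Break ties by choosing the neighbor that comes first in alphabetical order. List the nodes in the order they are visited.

I -> A -> B -> E -> H -> K -> N -> G -> L -> M -> P -> O -> C -> F -> D -> J

Visit I; enqueue A, B, E, H, K, N → queue [A, B, E, H, K, N]
Visit A; enqueue G, L, M, P → queue [B, E, H, K, N, G, L, M, P]
Visit B → queue [E, H, K, N, G, L, M, P]
Visit E → queue [H, K, N, G, L, M, P]
Visit H; enqueue O → queue [K, N, G, L, M, P, O]
Visit K → queue [N, G, L, M, P, O]
Visit N; enqueue C → queue [G, L, M, P, O, C]
Visit G; enqueue F → queue [L, M, P, O, C, F]
Visit L; enqueue D → queue [M, P, O, C, F, D]
Visit M; enqueue J → queue [P, O, C, F, D, J]
Visit P → queue [O, C, F, D, J]
Visit O → queue [C, F, D, J]
Visit C → queue [F, D, J]
Visit F → queue [D, J]
Visit D → queue [J]
Visit J → queue []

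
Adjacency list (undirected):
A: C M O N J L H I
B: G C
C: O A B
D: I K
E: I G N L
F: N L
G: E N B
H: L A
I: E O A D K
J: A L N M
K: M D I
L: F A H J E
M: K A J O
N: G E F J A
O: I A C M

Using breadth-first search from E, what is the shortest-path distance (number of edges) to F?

2

Level 0: E
Level 1: G, I, L, N
Level 2: A, B, D, F, H, J, K, O
Level 3: C, M
F first appears at level 2.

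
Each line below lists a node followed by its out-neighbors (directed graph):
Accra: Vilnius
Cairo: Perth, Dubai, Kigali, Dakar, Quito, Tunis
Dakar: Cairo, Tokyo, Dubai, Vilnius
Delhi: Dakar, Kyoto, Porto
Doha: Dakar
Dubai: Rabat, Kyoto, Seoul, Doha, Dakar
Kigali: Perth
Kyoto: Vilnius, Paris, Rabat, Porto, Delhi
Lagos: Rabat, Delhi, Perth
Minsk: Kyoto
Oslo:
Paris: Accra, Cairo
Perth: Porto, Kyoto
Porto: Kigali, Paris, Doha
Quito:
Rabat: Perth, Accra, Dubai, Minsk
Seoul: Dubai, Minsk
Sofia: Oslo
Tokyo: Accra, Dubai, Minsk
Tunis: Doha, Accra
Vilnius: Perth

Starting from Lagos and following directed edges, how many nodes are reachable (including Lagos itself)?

19

BFS from Lagos visits: Lagos, Rabat, Delhi, Perth, Accra, Dubai, Minsk, Dakar, Kyoto, Porto, Vilnius, Seoul, Doha, Cairo, Tokyo, Paris, Kigali, Quito, Tunis
Reachable nodes: 19 of 21 total.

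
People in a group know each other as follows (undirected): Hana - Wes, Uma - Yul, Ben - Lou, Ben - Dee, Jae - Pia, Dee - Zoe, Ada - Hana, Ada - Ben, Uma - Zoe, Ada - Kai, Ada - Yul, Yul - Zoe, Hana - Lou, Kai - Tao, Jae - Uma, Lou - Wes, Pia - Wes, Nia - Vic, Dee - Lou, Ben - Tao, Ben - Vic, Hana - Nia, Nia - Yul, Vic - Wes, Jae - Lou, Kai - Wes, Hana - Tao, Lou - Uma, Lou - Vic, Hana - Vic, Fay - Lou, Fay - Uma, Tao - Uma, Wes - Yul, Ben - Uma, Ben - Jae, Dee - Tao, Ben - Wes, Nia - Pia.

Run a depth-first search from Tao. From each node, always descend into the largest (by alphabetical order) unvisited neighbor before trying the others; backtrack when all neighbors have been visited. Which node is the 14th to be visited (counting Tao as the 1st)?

Ben

Visit Tao
Tao → Uma
Uma → Zoe
Zoe → Yul
Yul → Wes
Wes → Vic
Vic → Nia
Nia → Pia
Pia → Jae
Jae → Lou
Lou → Hana
Hana → Ada
Ada → Kai
Ada → Ben
Ben → Dee
Lou → Fay

Visit order: Tao, Uma, Zoe, Yul, Wes, Vic, Nia, Pia, Jae, Lou, Hana, Ada, Kai, Ben, Dee, Fay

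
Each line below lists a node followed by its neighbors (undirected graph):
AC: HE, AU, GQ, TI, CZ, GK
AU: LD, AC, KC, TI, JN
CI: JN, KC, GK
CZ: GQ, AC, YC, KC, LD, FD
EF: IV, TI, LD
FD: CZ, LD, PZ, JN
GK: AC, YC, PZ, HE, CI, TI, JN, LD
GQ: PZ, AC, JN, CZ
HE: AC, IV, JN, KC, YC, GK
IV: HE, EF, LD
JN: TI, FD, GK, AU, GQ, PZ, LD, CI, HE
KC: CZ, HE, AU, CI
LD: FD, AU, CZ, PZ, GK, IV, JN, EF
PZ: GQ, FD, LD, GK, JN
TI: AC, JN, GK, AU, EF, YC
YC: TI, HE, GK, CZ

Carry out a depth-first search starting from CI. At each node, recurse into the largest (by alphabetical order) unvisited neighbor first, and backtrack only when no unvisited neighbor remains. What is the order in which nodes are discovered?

CI → KC → HE → YC → TI → JN → PZ → LD → IV → EF → GK → AC → GQ → CZ → FD → AU

Visit CI
CI → KC
KC → HE
HE → YC
YC → TI
TI → JN
JN → PZ
PZ → LD
LD → IV
IV → EF
LD → GK
GK → AC
AC → GQ
GQ → CZ
CZ → FD
AC → AU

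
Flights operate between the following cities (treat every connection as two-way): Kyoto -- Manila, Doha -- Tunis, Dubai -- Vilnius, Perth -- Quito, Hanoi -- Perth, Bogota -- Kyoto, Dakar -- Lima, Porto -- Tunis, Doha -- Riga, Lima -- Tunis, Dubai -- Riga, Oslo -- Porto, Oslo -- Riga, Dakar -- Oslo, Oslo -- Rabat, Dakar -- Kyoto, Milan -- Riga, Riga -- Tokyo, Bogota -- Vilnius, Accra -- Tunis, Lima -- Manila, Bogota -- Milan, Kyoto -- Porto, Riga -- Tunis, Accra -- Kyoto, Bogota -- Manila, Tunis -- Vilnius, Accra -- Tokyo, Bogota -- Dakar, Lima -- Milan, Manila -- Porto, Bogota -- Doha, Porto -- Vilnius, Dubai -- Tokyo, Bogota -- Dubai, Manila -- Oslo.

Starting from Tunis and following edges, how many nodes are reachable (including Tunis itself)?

BFS from Tunis visits: Tunis, Vilnius, Riga, Porto, Lima, Doha, Accra, Dubai, Bogota, Tokyo, Oslo, Milan, Manila, Kyoto, Dakar, Rabat
Reachable nodes: 16 of 19 total.

16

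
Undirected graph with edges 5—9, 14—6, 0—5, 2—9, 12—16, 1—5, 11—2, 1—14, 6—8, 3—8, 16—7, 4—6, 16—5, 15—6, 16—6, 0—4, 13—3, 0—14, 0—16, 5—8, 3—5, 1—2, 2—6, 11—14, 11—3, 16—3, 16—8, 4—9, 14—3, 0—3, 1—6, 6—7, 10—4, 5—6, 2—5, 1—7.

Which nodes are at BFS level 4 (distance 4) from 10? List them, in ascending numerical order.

Level 0: 10
Level 1: 4
Level 2: 0, 6, 9
Level 3: 1, 2, 3, 5, 7, 8, 14, 15, 16
Level 4: 11, 12, 13

11, 12, 13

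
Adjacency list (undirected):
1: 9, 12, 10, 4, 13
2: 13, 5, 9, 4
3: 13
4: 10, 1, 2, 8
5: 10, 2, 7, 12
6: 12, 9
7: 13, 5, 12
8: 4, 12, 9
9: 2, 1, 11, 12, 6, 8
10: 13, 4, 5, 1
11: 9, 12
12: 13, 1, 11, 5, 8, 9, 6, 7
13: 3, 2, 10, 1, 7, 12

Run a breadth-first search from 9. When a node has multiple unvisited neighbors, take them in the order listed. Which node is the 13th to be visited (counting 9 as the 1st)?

3

Visit 9; enqueue 2, 1, 11, 12, 6, 8 → queue [2, 1, 11, 12, 6, 8]
Visit 2; enqueue 13, 5, 4 → queue [1, 11, 12, 6, 8, 13, 5, 4]
Visit 1; enqueue 10 → queue [11, 12, 6, 8, 13, 5, 4, 10]
Visit 11 → queue [12, 6, 8, 13, 5, 4, 10]
Visit 12; enqueue 7 → queue [6, 8, 13, 5, 4, 10, 7]
Visit 6 → queue [8, 13, 5, 4, 10, 7]
Visit 8 → queue [13, 5, 4, 10, 7]
Visit 13; enqueue 3 → queue [5, 4, 10, 7, 3]
Visit 5 → queue [4, 10, 7, 3]
Visit 4 → queue [10, 7, 3]
Visit 10 → queue [7, 3]
Visit 7 → queue [3]
Visit 3 → queue []

Visit order: 9, 2, 1, 11, 12, 6, 8, 13, 5, 4, 10, 7, 3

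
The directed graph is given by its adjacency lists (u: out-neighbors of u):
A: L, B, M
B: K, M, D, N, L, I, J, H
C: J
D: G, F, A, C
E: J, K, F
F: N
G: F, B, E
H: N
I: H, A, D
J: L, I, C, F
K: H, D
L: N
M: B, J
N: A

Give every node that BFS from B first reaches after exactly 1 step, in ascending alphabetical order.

Level 0: B
Level 1: D, H, I, J, K, L, M, N
Level 2: A, C, F, G
Level 3: E

D, H, I, J, K, L, M, N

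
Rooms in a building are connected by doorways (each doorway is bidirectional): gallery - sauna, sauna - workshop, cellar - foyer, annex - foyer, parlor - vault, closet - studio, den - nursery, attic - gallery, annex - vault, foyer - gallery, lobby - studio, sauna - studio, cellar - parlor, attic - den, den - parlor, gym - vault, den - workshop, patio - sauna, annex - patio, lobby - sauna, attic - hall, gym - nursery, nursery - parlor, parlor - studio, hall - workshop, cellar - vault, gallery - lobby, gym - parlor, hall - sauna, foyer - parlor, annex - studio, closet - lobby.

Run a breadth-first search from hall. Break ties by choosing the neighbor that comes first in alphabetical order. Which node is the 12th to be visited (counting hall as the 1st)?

foyer

Visit hall; enqueue attic, sauna, workshop → queue [attic, sauna, workshop]
Visit attic; enqueue den, gallery → queue [sauna, workshop, den, gallery]
Visit sauna; enqueue lobby, patio, studio → queue [workshop, den, gallery, lobby, patio, studio]
Visit workshop → queue [den, gallery, lobby, patio, studio]
Visit den; enqueue nursery, parlor → queue [gallery, lobby, patio, studio, nursery, parlor]
Visit gallery; enqueue foyer → queue [lobby, patio, studio, nursery, parlor, foyer]
Visit lobby; enqueue closet → queue [patio, studio, nursery, parlor, foyer, closet]
Visit patio; enqueue annex → queue [studio, nursery, parlor, foyer, closet, annex]
Visit studio → queue [nursery, parlor, foyer, closet, annex]
Visit nursery; enqueue gym → queue [parlor, foyer, closet, annex, gym]
Visit parlor; enqueue cellar, vault → queue [foyer, closet, annex, gym, cellar, vault]
Visit foyer → queue [closet, annex, gym, cellar, vault]
Visit closet → queue [annex, gym, cellar, vault]
Visit annex → queue [gym, cellar, vault]
Visit gym → queue [cellar, vault]
Visit cellar → queue [vault]
Visit vault → queue []

Visit order: hall, attic, sauna, workshop, den, gallery, lobby, patio, studio, nursery, parlor, foyer, closet, annex, gym, cellar, vault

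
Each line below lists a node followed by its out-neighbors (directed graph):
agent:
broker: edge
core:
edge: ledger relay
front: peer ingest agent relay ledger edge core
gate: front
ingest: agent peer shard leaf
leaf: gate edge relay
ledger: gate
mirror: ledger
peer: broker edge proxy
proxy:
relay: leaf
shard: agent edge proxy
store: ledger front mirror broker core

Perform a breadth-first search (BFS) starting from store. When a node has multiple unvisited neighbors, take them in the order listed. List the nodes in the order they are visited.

Visit store; enqueue ledger, front, mirror, broker, core → queue [ledger, front, mirror, broker, core]
Visit ledger; enqueue gate → queue [front, mirror, broker, core, gate]
Visit front; enqueue peer, ingest, agent, relay, edge → queue [mirror, broker, core, gate, peer, ingest, agent, relay, edge]
Visit mirror → queue [broker, core, gate, peer, ingest, agent, relay, edge]
Visit broker → queue [core, gate, peer, ingest, agent, relay, edge]
Visit core → queue [gate, peer, ingest, agent, relay, edge]
Visit gate → queue [peer, ingest, agent, relay, edge]
Visit peer; enqueue proxy → queue [ingest, agent, relay, edge, proxy]
Visit ingest; enqueue shard, leaf → queue [agent, relay, edge, proxy, shard, leaf]
Visit agent → queue [relay, edge, proxy, shard, leaf]
Visit relay → queue [edge, proxy, shard, leaf]
Visit edge → queue [proxy, shard, leaf]
Visit proxy → queue [shard, leaf]
Visit shard → queue [leaf]
Visit leaf → queue []

store -> ledger -> front -> mirror -> broker -> core -> gate -> peer -> ingest -> agent -> relay -> edge -> proxy -> shard -> leaf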